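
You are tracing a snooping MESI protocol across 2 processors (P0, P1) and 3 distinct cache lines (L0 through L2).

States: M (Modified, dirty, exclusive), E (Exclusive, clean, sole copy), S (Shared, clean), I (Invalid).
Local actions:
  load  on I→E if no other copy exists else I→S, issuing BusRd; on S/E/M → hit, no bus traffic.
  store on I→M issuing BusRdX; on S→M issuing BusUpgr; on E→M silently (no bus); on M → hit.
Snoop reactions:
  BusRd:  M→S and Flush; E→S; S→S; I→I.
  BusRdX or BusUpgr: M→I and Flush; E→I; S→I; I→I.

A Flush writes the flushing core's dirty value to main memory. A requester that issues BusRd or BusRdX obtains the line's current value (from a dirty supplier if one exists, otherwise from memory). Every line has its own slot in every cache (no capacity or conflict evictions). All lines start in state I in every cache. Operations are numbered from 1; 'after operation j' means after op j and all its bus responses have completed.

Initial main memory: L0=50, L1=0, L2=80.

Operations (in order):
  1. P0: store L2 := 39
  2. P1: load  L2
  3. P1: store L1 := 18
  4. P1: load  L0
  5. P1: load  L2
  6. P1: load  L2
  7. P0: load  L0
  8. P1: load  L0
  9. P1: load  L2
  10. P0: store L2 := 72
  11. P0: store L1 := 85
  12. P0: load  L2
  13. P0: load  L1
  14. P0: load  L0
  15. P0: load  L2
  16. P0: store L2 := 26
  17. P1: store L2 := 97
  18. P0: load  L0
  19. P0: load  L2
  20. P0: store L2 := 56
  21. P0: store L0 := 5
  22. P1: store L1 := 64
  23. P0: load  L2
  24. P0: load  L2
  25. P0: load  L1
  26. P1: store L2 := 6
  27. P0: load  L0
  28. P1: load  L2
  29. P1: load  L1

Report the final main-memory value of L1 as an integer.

memory[L1] = 64

step 1: P0: store L2 := 39  ⟶  MI  (L2)  txn=BusRdX  M[L2]=80
step 2: P1: load  L2  ⟶  SS  (L2)  txn=BusRd+Flush  M[L2]=39
step 3: P1: store L1 := 18  ⟶  IM  (L1)  txn=BusRdX  M[L1]=0
step 4: P1: load  L0  ⟶  IE  (L0)  txn=BusRd  M[L0]=50
step 5: P1: load  L2  ⟶  SS  (L2)  txn=∅  M[L2]=39
step 6: P1: load  L2  ⟶  SS  (L2)  txn=∅  M[L2]=39
step 7: P0: load  L0  ⟶  SS  (L0)  txn=BusRd  M[L0]=50
step 8: P1: load  L0  ⟶  SS  (L0)  txn=∅  M[L0]=50
step 9: P1: load  L2  ⟶  SS  (L2)  txn=∅  M[L2]=39
step 10: P0: store L2 := 72  ⟶  MI  (L2)  txn=BusUpgr  M[L2]=39
step 11: P0: store L1 := 85  ⟶  MI  (L1)  txn=BusRdX+Flush  M[L1]=18
step 12: P0: load  L2  ⟶  MI  (L2)  txn=∅  M[L2]=39
step 13: P0: load  L1  ⟶  MI  (L1)  txn=∅  M[L1]=18
step 14: P0: load  L0  ⟶  SS  (L0)  txn=∅  M[L0]=50
step 15: P0: load  L2  ⟶  MI  (L2)  txn=∅  M[L2]=39
step 16: P0: store L2 := 26  ⟶  MI  (L2)  txn=∅  M[L2]=39
step 17: P1: store L2 := 97  ⟶  IM  (L2)  txn=BusRdX+Flush  M[L2]=26
step 18: P0: load  L0  ⟶  SS  (L0)  txn=∅  M[L0]=50
step 19: P0: load  L2  ⟶  SS  (L2)  txn=BusRd+Flush  M[L2]=97
step 20: P0: store L2 := 56  ⟶  MI  (L2)  txn=BusUpgr  M[L2]=97
step 21: P0: store L0 := 5  ⟶  MI  (L0)  txn=BusUpgr  M[L0]=50
step 22: P1: store L1 := 64  ⟶  IM  (L1)  txn=BusRdX+Flush  M[L1]=85
step 23: P0: load  L2  ⟶  MI  (L2)  txn=∅  M[L2]=97
step 24: P0: load  L2  ⟶  MI  (L2)  txn=∅  M[L2]=97
step 25: P0: load  L1  ⟶  SS  (L1)  txn=BusRd+Flush  M[L1]=64
step 26: P1: store L2 := 6  ⟶  IM  (L2)  txn=BusRdX+Flush  M[L2]=56
step 27: P0: load  L0  ⟶  MI  (L0)  txn=∅  M[L0]=50
step 28: P1: load  L2  ⟶  IM  (L2)  txn=∅  M[L2]=56
step 29: P1: load  L1  ⟶  SS  (L1)  txn=∅  M[L1]=64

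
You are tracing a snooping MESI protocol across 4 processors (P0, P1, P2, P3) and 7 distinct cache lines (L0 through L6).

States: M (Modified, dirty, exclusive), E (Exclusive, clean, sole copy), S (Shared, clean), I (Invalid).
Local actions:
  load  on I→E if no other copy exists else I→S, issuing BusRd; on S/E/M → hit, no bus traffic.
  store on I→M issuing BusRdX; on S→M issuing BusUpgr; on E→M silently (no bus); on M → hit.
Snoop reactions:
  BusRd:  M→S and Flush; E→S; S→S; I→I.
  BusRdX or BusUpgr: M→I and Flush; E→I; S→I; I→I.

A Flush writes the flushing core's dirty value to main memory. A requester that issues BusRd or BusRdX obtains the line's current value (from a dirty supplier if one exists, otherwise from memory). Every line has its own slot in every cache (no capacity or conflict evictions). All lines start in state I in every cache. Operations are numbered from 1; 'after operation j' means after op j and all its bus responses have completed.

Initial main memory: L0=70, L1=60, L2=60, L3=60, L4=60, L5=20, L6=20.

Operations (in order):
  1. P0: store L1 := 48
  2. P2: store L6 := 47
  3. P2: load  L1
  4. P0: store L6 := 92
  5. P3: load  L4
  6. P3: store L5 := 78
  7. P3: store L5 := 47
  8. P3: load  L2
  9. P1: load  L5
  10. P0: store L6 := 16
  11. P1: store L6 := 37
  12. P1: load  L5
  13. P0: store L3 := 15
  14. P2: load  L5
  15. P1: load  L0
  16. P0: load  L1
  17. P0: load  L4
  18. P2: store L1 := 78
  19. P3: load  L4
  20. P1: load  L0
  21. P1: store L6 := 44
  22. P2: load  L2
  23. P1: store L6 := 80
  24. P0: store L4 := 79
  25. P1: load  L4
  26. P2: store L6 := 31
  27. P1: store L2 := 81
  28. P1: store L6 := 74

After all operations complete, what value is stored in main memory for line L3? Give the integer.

memory[L3] = 60

  op1 P0: store L1 := 48 → M/I/I/I on L1; bus BusRdX; mem=60
  op2 P2: store L6 := 47 → I/I/M/I on L6; bus BusRdX; mem=20
  op3 P2: load  L1 → S/I/S/I on L1; bus BusRd Flush; mem=48
  op4 P0: store L6 := 92 → M/I/I/I on L6; bus BusRdX Flush; mem=47
  op5 P3: load  L4 → I/I/I/E on L4; bus BusRd; mem=60
  op6 P3: store L5 := 78 → I/I/I/M on L5; bus BusRdX; mem=20
  op7 P3: store L5 := 47 → I/I/I/M on L5; bus (none); mem=20
  op8 P3: load  L2 → I/I/I/E on L2; bus BusRd; mem=60
  op9 P1: load  L5 → I/S/I/S on L5; bus BusRd Flush; mem=47
  op10 P0: store L6 := 16 → M/I/I/I on L6; bus (none); mem=47
  op11 P1: store L6 := 37 → I/M/I/I on L6; bus BusRdX Flush; mem=16
  op12 P1: load  L5 → I/S/I/S on L5; bus (none); mem=47
  op13 P0: store L3 := 15 → M/I/I/I on L3; bus BusRdX; mem=60
  op14 P2: load  L5 → I/S/S/S on L5; bus BusRd; mem=47
  op15 P1: load  L0 → I/E/I/I on L0; bus BusRd; mem=70
  op16 P0: load  L1 → S/I/S/I on L1; bus (none); mem=48
  op17 P0: load  L4 → S/I/I/S on L4; bus BusRd; mem=60
  op18 P2: store L1 := 78 → I/I/M/I on L1; bus BusUpgr; mem=48
  op19 P3: load  L4 → S/I/I/S on L4; bus (none); mem=60
  op20 P1: load  L0 → I/E/I/I on L0; bus (none); mem=70
  op21 P1: store L6 := 44 → I/M/I/I on L6; bus (none); mem=16
  op22 P2: load  L2 → I/I/S/S on L2; bus BusRd; mem=60
  op23 P1: store L6 := 80 → I/M/I/I on L6; bus (none); mem=16
  op24 P0: store L4 := 79 → M/I/I/I on L4; bus BusUpgr; mem=60
  op25 P1: load  L4 → S/S/I/I on L4; bus BusRd Flush; mem=79
  op26 P2: store L6 := 31 → I/I/M/I on L6; bus BusRdX Flush; mem=80
  op27 P1: store L2 := 81 → I/M/I/I on L2; bus BusRdX; mem=60
  op28 P1: store L6 := 74 → I/M/I/I on L6; bus BusRdX Flush; mem=31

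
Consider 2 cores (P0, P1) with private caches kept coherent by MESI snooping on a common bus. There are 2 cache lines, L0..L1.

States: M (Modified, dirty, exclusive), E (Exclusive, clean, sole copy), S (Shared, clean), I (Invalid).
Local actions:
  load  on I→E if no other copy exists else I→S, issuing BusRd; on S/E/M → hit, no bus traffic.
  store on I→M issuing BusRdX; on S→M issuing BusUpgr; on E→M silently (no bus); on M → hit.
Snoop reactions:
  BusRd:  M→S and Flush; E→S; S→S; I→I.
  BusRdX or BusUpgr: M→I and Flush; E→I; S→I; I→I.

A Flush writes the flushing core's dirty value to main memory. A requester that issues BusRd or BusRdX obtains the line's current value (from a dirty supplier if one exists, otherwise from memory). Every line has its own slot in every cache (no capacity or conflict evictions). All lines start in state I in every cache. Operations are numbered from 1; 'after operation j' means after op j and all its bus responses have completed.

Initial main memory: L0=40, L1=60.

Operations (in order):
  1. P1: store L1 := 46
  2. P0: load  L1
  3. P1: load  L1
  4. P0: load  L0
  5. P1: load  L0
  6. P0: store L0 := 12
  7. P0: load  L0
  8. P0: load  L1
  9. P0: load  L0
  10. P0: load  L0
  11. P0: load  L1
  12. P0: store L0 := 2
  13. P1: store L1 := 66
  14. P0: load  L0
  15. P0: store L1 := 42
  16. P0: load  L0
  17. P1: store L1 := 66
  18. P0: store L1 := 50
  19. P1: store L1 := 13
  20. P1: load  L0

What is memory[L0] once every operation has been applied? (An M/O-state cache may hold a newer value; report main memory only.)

[1] P1: store L1 := 46 | P0:I, P1:M(46) | bus: BusRdX
[2] P0: load  L1 | P0:S(46), P1:S(46) | bus: BusRd,Flush
[3] P1: load  L1 | P0:S(46), P1:S(46) | bus: none
[4] P0: load  L0 | P0:E(40), P1:I | bus: BusRd
[5] P1: load  L0 | P0:S(40), P1:S(40) | bus: BusRd
[6] P0: store L0 := 12 | P0:M(12), P1:I | bus: BusUpgr
[7] P0: load  L0 | P0:M(12), P1:I | bus: none
[8] P0: load  L1 | P0:S(46), P1:S(46) | bus: none
[9] P0: load  L0 | P0:M(12), P1:I | bus: none
[10] P0: load  L0 | P0:M(12), P1:I | bus: none
[11] P0: load  L1 | P0:S(46), P1:S(46) | bus: none
[12] P0: store L0 := 2 | P0:M(2), P1:I | bus: none
[13] P1: store L1 := 66 | P0:I, P1:M(66) | bus: BusUpgr
[14] P0: load  L0 | P0:M(2), P1:I | bus: none
[15] P0: store L1 := 42 | P0:M(42), P1:I | bus: BusRdX,Flush
[16] P0: load  L0 | P0:M(2), P1:I | bus: none
[17] P1: store L1 := 66 | P0:I, P1:M(66) | bus: BusRdX,Flush
[18] P0: store L1 := 50 | P0:M(50), P1:I | bus: BusRdX,Flush
[19] P1: store L1 := 13 | P0:I, P1:M(13) | bus: BusRdX,Flush
[20] P1: load  L0 | P0:S(2), P1:S(2) | bus: BusRd,Flush

memory[L0] = 2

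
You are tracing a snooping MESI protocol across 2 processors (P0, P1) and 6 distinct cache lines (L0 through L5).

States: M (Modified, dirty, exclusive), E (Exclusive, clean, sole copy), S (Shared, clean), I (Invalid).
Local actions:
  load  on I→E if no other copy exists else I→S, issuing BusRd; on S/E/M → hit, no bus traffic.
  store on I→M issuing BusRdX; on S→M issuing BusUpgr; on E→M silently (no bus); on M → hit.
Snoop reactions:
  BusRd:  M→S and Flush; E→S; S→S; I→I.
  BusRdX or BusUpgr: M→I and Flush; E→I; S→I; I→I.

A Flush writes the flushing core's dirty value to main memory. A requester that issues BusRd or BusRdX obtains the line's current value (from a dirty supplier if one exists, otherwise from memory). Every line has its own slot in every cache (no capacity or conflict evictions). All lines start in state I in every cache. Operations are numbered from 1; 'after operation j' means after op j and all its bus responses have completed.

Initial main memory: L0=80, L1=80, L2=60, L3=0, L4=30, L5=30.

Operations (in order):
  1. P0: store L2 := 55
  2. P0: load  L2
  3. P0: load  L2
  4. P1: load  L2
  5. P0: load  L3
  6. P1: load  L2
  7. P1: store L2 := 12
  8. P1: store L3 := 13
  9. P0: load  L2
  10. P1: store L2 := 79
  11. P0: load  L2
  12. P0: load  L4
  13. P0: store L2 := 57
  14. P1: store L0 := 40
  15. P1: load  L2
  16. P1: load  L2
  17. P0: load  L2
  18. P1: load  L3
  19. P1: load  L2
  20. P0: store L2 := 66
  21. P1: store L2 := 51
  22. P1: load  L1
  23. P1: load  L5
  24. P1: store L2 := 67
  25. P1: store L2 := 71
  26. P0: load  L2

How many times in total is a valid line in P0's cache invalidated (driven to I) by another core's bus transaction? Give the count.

step 1: P0: store L2 := 55  ⟶  MI  (L2)  txn=BusRdX  M[L2]=60
step 2: P0: load  L2  ⟶  MI  (L2)  txn=∅  M[L2]=60
step 3: P0: load  L2  ⟶  MI  (L2)  txn=∅  M[L2]=60
step 4: P1: load  L2  ⟶  SS  (L2)  txn=BusRd+Flush  M[L2]=55
step 5: P0: load  L3  ⟶  EI  (L3)  txn=BusRd  M[L3]=0
step 6: P1: load  L2  ⟶  SS  (L2)  txn=∅  M[L2]=55
step 7: P1: store L2 := 12  ⟶  IM  (L2)  txn=BusUpgr  M[L2]=55
step 8: P1: store L3 := 13  ⟶  IM  (L3)  txn=BusRdX  M[L3]=0
step 9: P0: load  L2  ⟶  SS  (L2)  txn=BusRd+Flush  M[L2]=12
step 10: P1: store L2 := 79  ⟶  IM  (L2)  txn=BusUpgr  M[L2]=12
step 11: P0: load  L2  ⟶  SS  (L2)  txn=BusRd+Flush  M[L2]=79
step 12: P0: load  L4  ⟶  EI  (L4)  txn=BusRd  M[L4]=30
step 13: P0: store L2 := 57  ⟶  MI  (L2)  txn=BusUpgr  M[L2]=79
step 14: P1: store L0 := 40  ⟶  IM  (L0)  txn=BusRdX  M[L0]=80
step 15: P1: load  L2  ⟶  SS  (L2)  txn=BusRd+Flush  M[L2]=57
step 16: P1: load  L2  ⟶  SS  (L2)  txn=∅  M[L2]=57
step 17: P0: load  L2  ⟶  SS  (L2)  txn=∅  M[L2]=57
step 18: P1: load  L3  ⟶  IM  (L3)  txn=∅  M[L3]=0
step 19: P1: load  L2  ⟶  SS  (L2)  txn=∅  M[L2]=57
step 20: P0: store L2 := 66  ⟶  MI  (L2)  txn=BusUpgr  M[L2]=57
step 21: P1: store L2 := 51  ⟶  IM  (L2)  txn=BusRdX+Flush  M[L2]=66
step 22: P1: load  L1  ⟶  IE  (L1)  txn=BusRd  M[L1]=80
step 23: P1: load  L5  ⟶  IE  (L5)  txn=BusRd  M[L5]=30
step 24: P1: store L2 := 67  ⟶  IM  (L2)  txn=∅  M[L2]=66
step 25: P1: store L2 := 71  ⟶  IM  (L2)  txn=∅  M[L2]=66
step 26: P0: load  L2  ⟶  SS  (L2)  txn=BusRd+Flush  M[L2]=71

invalidations = 4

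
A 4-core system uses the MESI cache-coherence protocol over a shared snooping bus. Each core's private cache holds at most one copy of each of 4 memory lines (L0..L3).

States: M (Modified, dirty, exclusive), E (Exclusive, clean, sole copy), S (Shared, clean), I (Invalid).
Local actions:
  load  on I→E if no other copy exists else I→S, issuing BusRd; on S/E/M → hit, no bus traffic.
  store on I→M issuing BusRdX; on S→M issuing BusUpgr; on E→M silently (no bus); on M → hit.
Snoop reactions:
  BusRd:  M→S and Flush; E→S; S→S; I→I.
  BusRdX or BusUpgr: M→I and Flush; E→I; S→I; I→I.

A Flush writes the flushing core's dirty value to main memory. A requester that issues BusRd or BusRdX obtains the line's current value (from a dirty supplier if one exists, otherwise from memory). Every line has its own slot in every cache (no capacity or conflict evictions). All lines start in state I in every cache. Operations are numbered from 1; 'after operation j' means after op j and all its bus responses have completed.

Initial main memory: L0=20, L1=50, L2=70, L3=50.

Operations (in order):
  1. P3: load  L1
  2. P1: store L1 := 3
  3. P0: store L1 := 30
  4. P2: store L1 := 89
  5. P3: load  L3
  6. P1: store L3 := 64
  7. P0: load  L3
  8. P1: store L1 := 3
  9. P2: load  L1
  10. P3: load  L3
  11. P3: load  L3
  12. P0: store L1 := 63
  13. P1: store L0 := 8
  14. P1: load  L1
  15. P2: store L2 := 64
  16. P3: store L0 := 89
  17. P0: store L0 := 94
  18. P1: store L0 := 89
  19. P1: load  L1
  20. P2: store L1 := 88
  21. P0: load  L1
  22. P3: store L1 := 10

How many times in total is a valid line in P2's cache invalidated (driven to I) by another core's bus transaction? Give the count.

  op1 P3: load  L1 → I/I/I/E on L1; bus BusRd; mem=50
  op2 P1: store L1 := 3 → I/M/I/I on L1; bus BusRdX; mem=50
  op3 P0: store L1 := 30 → M/I/I/I on L1; bus BusRdX Flush; mem=3
  op4 P2: store L1 := 89 → I/I/M/I on L1; bus BusRdX Flush; mem=30
  op5 P3: load  L3 → I/I/I/E on L3; bus BusRd; mem=50
  op6 P1: store L3 := 64 → I/M/I/I on L3; bus BusRdX; mem=50
  op7 P0: load  L3 → S/S/I/I on L3; bus BusRd Flush; mem=64
  op8 P1: store L1 := 3 → I/M/I/I on L1; bus BusRdX Flush; mem=89
  op9 P2: load  L1 → I/S/S/I on L1; bus BusRd Flush; mem=3
  op10 P3: load  L3 → S/S/I/S on L3; bus BusRd; mem=64
  op11 P3: load  L3 → S/S/I/S on L3; bus (none); mem=64
  op12 P0: store L1 := 63 → M/I/I/I on L1; bus BusRdX; mem=3
  op13 P1: store L0 := 8 → I/M/I/I on L0; bus BusRdX; mem=20
  op14 P1: load  L1 → S/S/I/I on L1; bus BusRd Flush; mem=63
  op15 P2: store L2 := 64 → I/I/M/I on L2; bus BusRdX; mem=70
  op16 P3: store L0 := 89 → I/I/I/M on L0; bus BusRdX Flush; mem=8
  op17 P0: store L0 := 94 → M/I/I/I on L0; bus BusRdX Flush; mem=89
  op18 P1: store L0 := 89 → I/M/I/I on L0; bus BusRdX Flush; mem=94
  op19 P1: load  L1 → S/S/I/I on L1; bus (none); mem=63
  op20 P2: store L1 := 88 → I/I/M/I on L1; bus BusRdX; mem=63
  op21 P0: load  L1 → S/I/S/I on L1; bus BusRd Flush; mem=88
  op22 P3: store L1 := 10 → I/I/I/M on L1; bus BusRdX; mem=88

invalidations = 3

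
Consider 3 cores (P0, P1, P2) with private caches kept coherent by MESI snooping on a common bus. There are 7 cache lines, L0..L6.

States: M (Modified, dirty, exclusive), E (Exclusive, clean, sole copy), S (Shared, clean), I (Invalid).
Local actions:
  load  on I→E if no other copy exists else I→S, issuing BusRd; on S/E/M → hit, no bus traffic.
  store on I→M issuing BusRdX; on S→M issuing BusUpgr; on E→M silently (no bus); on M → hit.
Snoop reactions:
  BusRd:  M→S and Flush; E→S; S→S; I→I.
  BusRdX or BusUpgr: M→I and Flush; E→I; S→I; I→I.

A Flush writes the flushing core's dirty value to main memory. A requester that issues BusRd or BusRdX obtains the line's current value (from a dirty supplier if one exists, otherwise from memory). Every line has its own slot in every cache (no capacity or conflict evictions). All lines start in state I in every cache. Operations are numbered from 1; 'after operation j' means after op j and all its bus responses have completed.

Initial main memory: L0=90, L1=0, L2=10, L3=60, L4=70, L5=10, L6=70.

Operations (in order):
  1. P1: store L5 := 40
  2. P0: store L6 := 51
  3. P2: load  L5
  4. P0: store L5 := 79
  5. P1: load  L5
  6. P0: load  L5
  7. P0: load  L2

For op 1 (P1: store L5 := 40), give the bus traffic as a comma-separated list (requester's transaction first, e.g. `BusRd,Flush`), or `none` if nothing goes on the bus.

bus = BusRdX

step 1: P1: store L5 := 40  ⟶  IMI  (L5)  txn=BusRdX  M[L5]=10
step 2: P0: store L6 := 51  ⟶  MII  (L6)  txn=BusRdX  M[L6]=70
step 3: P2: load  L5  ⟶  ISS  (L5)  txn=BusRd+Flush  M[L5]=40
step 4: P0: store L5 := 79  ⟶  MII  (L5)  txn=BusRdX  M[L5]=40
step 5: P1: load  L5  ⟶  SSI  (L5)  txn=BusRd+Flush  M[L5]=79
step 6: P0: load  L5  ⟶  SSI  (L5)  txn=∅  M[L5]=79
step 7: P0: load  L2  ⟶  EII  (L2)  txn=BusRd  M[L2]=10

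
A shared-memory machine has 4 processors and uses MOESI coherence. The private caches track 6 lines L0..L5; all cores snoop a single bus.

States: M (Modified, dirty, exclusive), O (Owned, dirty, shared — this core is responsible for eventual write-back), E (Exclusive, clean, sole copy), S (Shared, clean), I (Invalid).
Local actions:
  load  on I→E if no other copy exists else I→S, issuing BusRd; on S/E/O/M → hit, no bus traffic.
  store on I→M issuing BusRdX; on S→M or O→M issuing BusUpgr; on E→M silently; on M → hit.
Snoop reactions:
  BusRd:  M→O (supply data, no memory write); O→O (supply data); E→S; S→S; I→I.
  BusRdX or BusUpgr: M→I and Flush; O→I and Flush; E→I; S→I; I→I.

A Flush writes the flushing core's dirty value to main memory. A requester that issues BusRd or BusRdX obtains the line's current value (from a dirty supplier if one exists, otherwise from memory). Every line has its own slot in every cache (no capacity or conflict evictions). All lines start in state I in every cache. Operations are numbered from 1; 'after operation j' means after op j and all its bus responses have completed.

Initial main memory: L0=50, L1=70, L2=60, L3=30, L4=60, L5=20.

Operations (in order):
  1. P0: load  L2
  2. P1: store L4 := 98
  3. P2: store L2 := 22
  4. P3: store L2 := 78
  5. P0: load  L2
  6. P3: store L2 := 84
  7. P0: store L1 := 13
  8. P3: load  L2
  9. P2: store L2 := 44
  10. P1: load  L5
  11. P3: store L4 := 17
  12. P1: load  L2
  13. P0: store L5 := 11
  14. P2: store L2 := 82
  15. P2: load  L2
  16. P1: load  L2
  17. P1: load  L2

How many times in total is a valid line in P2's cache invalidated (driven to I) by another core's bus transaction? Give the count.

invalidations = 1

[1] P0: load  L2 | P0:E(60), P1:I, P2:I, P3:I | bus: BusRd
[2] P1: store L4 := 98 | P0:I, P1:M(98), P2:I, P3:I | bus: BusRdX
[3] P2: store L2 := 22 | P0:I, P1:I, P2:M(22), P3:I | bus: BusRdX
[4] P3: store L2 := 78 | P0:I, P1:I, P2:I, P3:M(78) | bus: BusRdX,Flush
[5] P0: load  L2 | P0:S(78), P1:I, P2:I, P3:O(78) | bus: BusRd
[6] P3: store L2 := 84 | P0:I, P1:I, P2:I, P3:M(84) | bus: BusUpgr
[7] P0: store L1 := 13 | P0:M(13), P1:I, P2:I, P3:I | bus: BusRdX
[8] P3: load  L2 | P0:I, P1:I, P2:I, P3:M(84) | bus: none
[9] P2: store L2 := 44 | P0:I, P1:I, P2:M(44), P3:I | bus: BusRdX,Flush
[10] P1: load  L5 | P0:I, P1:E(20), P2:I, P3:I | bus: BusRd
[11] P3: store L4 := 17 | P0:I, P1:I, P2:I, P3:M(17) | bus: BusRdX,Flush
[12] P1: load  L2 | P0:I, P1:S(44), P2:O(44), P3:I | bus: BusRd
[13] P0: store L5 := 11 | P0:M(11), P1:I, P2:I, P3:I | bus: BusRdX
[14] P2: store L2 := 82 | P0:I, P1:I, P2:M(82), P3:I | bus: BusUpgr
[15] P2: load  L2 | P0:I, P1:I, P2:M(82), P3:I | bus: none
[16] P1: load  L2 | P0:I, P1:S(82), P2:O(82), P3:I | bus: BusRd
[17] P1: load  L2 | P0:I, P1:S(82), P2:O(82), P3:I | bus: none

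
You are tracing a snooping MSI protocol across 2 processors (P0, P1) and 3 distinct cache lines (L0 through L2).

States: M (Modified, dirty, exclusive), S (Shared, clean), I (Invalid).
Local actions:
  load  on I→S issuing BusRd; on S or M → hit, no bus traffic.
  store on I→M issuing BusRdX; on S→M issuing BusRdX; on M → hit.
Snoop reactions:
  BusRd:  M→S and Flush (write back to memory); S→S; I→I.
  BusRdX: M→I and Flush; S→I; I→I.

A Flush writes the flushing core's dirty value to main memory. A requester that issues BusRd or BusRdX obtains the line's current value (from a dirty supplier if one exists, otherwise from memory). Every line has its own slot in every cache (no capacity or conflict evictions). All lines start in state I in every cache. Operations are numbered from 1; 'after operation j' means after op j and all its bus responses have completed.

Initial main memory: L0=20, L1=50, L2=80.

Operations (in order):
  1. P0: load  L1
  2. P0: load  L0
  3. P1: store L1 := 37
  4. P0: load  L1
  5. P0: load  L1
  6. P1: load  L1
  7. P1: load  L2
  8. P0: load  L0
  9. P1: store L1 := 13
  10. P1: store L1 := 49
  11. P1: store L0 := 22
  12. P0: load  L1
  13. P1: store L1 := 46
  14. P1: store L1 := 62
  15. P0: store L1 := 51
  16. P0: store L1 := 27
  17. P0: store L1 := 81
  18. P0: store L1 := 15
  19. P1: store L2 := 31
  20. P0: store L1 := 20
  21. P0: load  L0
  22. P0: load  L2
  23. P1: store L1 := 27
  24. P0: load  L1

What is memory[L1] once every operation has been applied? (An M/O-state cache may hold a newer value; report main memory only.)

1. P0: load  L1  bus=[BusRd]  L1: P0=S P1=I  mem[L1]=50
2. P0: load  L0  bus=[BusRd]  L0: P0=S P1=I  mem[L0]=20
3. P1: store L1 := 37  bus=[BusRdX]  L1: P0=I P1=M  mem[L1]=50
4. P0: load  L1  bus=[BusRd,Flush]  L1: P0=S P1=S  mem[L1]=37
5. P0: load  L1  bus=[-]  L1: P0=S P1=S  mem[L1]=37
6. P1: load  L1  bus=[-]  L1: P0=S P1=S  mem[L1]=37
7. P1: load  L2  bus=[BusRd]  L2: P0=I P1=S  mem[L2]=80
8. P0: load  L0  bus=[-]  L0: P0=S P1=I  mem[L0]=20
9. P1: store L1 := 13  bus=[BusRdX]  L1: P0=I P1=M  mem[L1]=37
10. P1: store L1 := 49  bus=[-]  L1: P0=I P1=M  mem[L1]=37
11. P1: store L0 := 22  bus=[BusRdX]  L0: P0=I P1=M  mem[L0]=20
12. P0: load  L1  bus=[BusRd,Flush]  L1: P0=S P1=S  mem[L1]=49
13. P1: store L1 := 46  bus=[BusRdX]  L1: P0=I P1=M  mem[L1]=49
14. P1: store L1 := 62  bus=[-]  L1: P0=I P1=M  mem[L1]=49
15. P0: store L1 := 51  bus=[BusRdX,Flush]  L1: P0=M P1=I  mem[L1]=62
16. P0: store L1 := 27  bus=[-]  L1: P0=M P1=I  mem[L1]=62
17. P0: store L1 := 81  bus=[-]  L1: P0=M P1=I  mem[L1]=62
18. P0: store L1 := 15  bus=[-]  L1: P0=M P1=I  mem[L1]=62
19. P1: store L2 := 31  bus=[BusRdX]  L2: P0=I P1=M  mem[L2]=80
20. P0: store L1 := 20  bus=[-]  L1: P0=M P1=I  mem[L1]=62
21. P0: load  L0  bus=[BusRd,Flush]  L0: P0=S P1=S  mem[L0]=22
22. P0: load  L2  bus=[BusRd,Flush]  L2: P0=S P1=S  mem[L2]=31
23. P1: store L1 := 27  bus=[BusRdX,Flush]  L1: P0=I P1=M  mem[L1]=20
24. P0: load  L1  bus=[BusRd,Flush]  L1: P0=S P1=S  mem[L1]=27

memory[L1] = 27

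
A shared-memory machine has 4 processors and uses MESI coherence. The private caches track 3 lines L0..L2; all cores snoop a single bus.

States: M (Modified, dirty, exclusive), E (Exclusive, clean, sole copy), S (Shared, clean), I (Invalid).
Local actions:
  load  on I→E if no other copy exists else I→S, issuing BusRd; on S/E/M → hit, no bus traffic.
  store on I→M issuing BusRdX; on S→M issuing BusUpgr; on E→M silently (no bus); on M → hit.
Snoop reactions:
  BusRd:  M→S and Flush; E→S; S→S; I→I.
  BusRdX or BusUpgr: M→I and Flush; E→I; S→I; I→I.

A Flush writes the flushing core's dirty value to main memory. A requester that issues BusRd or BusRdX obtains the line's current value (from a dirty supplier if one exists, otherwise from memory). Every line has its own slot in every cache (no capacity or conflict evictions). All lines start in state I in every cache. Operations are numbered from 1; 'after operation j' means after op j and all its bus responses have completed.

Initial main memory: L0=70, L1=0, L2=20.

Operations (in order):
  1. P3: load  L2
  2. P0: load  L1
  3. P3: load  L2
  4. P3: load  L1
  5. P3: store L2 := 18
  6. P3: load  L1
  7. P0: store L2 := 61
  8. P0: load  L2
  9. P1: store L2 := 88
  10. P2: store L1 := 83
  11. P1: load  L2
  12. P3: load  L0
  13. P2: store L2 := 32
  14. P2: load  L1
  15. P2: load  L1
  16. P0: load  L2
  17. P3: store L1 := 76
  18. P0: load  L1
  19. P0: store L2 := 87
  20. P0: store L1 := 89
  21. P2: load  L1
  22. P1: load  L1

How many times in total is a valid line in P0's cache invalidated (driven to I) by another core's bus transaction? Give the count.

1. P3: load  L2  bus=[BusRd]  L2: P0=I P1=I P2=I P3=E  mem[L2]=20
2. P0: load  L1  bus=[BusRd]  L1: P0=E P1=I P2=I P3=I  mem[L1]=0
3. P3: load  L2  bus=[-]  L2: P0=I P1=I P2=I P3=E  mem[L2]=20
4. P3: load  L1  bus=[BusRd]  L1: P0=S P1=I P2=I P3=S  mem[L1]=0
5. P3: store L2 := 18  bus=[-]  L2: P0=I P1=I P2=I P3=M  mem[L2]=20
6. P3: load  L1  bus=[-]  L1: P0=S P1=I P2=I P3=S  mem[L1]=0
7. P0: store L2 := 61  bus=[BusRdX,Flush]  L2: P0=M P1=I P2=I P3=I  mem[L2]=18
8. P0: load  L2  bus=[-]  L2: P0=M P1=I P2=I P3=I  mem[L2]=18
9. P1: store L2 := 88  bus=[BusRdX,Flush]  L2: P0=I P1=M P2=I P3=I  mem[L2]=61
10. P2: store L1 := 83  bus=[BusRdX]  L1: P0=I P1=I P2=M P3=I  mem[L1]=0
11. P1: load  L2  bus=[-]  L2: P0=I P1=M P2=I P3=I  mem[L2]=61
12. P3: load  L0  bus=[BusRd]  L0: P0=I P1=I P2=I P3=E  mem[L0]=70
13. P2: store L2 := 32  bus=[BusRdX,Flush]  L2: P0=I P1=I P2=M P3=I  mem[L2]=88
14. P2: load  L1  bus=[-]  L1: P0=I P1=I P2=M P3=I  mem[L1]=0
15. P2: load  L1  bus=[-]  L1: P0=I P1=I P2=M P3=I  mem[L1]=0
16. P0: load  L2  bus=[BusRd,Flush]  L2: P0=S P1=I P2=S P3=I  mem[L2]=32
17. P3: store L1 := 76  bus=[BusRdX,Flush]  L1: P0=I P1=I P2=I P3=M  mem[L1]=83
18. P0: load  L1  bus=[BusRd,Flush]  L1: P0=S P1=I P2=I P3=S  mem[L1]=76
19. P0: store L2 := 87  bus=[BusUpgr]  L2: P0=M P1=I P2=I P3=I  mem[L2]=32
20. P0: store L1 := 89  bus=[BusUpgr]  L1: P0=M P1=I P2=I P3=I  mem[L1]=76
21. P2: load  L1  bus=[BusRd,Flush]  L1: P0=S P1=I P2=S P3=I  mem[L1]=89
22. P1: load  L1  bus=[BusRd]  L1: P0=S P1=S P2=S P3=I  mem[L1]=89

invalidations = 2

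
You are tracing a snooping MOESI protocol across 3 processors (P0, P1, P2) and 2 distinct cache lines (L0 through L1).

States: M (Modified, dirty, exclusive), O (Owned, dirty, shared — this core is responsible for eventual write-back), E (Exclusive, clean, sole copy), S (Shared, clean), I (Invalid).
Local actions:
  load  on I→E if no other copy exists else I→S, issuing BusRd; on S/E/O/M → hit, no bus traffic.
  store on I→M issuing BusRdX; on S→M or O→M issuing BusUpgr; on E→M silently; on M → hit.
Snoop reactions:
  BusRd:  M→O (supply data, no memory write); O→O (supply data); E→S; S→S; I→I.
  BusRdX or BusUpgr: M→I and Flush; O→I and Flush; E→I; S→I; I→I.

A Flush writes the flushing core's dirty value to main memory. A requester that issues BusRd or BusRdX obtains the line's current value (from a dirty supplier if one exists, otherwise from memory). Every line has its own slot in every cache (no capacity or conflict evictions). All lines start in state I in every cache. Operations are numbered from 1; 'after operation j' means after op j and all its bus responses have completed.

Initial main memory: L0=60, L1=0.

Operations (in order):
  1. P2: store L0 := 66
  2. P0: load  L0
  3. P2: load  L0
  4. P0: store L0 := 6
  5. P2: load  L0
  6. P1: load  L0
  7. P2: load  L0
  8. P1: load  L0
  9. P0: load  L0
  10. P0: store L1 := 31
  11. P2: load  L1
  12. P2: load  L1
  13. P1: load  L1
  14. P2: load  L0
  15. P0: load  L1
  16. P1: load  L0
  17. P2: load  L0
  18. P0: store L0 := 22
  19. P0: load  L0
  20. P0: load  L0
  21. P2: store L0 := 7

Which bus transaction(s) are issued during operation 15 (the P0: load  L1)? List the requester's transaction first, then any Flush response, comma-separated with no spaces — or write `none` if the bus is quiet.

bus = none

step 1: P2: store L0 := 66  ⟶  IIM  (L0)  txn=BusRdX  M[L0]=60
step 2: P0: load  L0  ⟶  SIO  (L0)  txn=BusRd  M[L0]=60
step 3: P2: load  L0  ⟶  SIO  (L0)  txn=∅  M[L0]=60
step 4: P0: store L0 := 6  ⟶  MII  (L0)  txn=BusUpgr+Flush  M[L0]=66
step 5: P2: load  L0  ⟶  OIS  (L0)  txn=BusRd  M[L0]=66
step 6: P1: load  L0  ⟶  OSS  (L0)  txn=BusRd  M[L0]=66
step 7: P2: load  L0  ⟶  OSS  (L0)  txn=∅  M[L0]=66
step 8: P1: load  L0  ⟶  OSS  (L0)  txn=∅  M[L0]=66
step 9: P0: load  L0  ⟶  OSS  (L0)  txn=∅  M[L0]=66
step 10: P0: store L1 := 31  ⟶  MII  (L1)  txn=BusRdX  M[L1]=0
step 11: P2: load  L1  ⟶  OIS  (L1)  txn=BusRd  M[L1]=0
step 12: P2: load  L1  ⟶  OIS  (L1)  txn=∅  M[L1]=0
step 13: P1: load  L1  ⟶  OSS  (L1)  txn=BusRd  M[L1]=0
step 14: P2: load  L0  ⟶  OSS  (L0)  txn=∅  M[L0]=66
step 15: P0: load  L1  ⟶  OSS  (L1)  txn=∅  M[L1]=0
step 16: P1: load  L0  ⟶  OSS  (L0)  txn=∅  M[L0]=66
step 17: P2: load  L0  ⟶  OSS  (L0)  txn=∅  M[L0]=66
step 18: P0: store L0 := 22  ⟶  MII  (L0)  txn=BusUpgr  M[L0]=66
step 19: P0: load  L0  ⟶  MII  (L0)  txn=∅  M[L0]=66
step 20: P0: load  L0  ⟶  MII  (L0)  txn=∅  M[L0]=66
step 21: P2: store L0 := 7  ⟶  IIM  (L0)  txn=BusRdX+Flush  M[L0]=22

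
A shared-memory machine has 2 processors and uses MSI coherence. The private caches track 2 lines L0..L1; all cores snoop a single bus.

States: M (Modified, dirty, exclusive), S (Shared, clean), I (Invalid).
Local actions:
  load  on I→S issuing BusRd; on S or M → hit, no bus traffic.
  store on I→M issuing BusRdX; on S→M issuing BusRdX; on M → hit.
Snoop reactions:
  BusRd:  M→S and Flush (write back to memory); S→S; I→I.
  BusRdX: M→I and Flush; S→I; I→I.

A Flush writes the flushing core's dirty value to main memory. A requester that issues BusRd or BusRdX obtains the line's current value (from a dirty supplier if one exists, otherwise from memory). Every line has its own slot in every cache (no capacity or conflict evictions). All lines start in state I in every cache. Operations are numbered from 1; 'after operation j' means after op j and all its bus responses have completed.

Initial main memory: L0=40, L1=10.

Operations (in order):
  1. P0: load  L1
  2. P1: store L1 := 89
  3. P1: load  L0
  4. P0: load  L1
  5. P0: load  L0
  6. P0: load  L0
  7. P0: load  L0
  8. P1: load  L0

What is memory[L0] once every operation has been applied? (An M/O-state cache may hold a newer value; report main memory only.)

memory[L0] = 40

[1] P0: load  L1 | P0:S(10), P1:I | bus: BusRd
[2] P1: store L1 := 89 | P0:I, P1:M(89) | bus: BusRdX
[3] P1: load  L0 | P0:I, P1:S(40) | bus: BusRd
[4] P0: load  L1 | P0:S(89), P1:S(89) | bus: BusRd,Flush
[5] P0: load  L0 | P0:S(40), P1:S(40) | bus: BusRd
[6] P0: load  L0 | P0:S(40), P1:S(40) | bus: none
[7] P0: load  L0 | P0:S(40), P1:S(40) | bus: none
[8] P1: load  L0 | P0:S(40), P1:S(40) | bus: none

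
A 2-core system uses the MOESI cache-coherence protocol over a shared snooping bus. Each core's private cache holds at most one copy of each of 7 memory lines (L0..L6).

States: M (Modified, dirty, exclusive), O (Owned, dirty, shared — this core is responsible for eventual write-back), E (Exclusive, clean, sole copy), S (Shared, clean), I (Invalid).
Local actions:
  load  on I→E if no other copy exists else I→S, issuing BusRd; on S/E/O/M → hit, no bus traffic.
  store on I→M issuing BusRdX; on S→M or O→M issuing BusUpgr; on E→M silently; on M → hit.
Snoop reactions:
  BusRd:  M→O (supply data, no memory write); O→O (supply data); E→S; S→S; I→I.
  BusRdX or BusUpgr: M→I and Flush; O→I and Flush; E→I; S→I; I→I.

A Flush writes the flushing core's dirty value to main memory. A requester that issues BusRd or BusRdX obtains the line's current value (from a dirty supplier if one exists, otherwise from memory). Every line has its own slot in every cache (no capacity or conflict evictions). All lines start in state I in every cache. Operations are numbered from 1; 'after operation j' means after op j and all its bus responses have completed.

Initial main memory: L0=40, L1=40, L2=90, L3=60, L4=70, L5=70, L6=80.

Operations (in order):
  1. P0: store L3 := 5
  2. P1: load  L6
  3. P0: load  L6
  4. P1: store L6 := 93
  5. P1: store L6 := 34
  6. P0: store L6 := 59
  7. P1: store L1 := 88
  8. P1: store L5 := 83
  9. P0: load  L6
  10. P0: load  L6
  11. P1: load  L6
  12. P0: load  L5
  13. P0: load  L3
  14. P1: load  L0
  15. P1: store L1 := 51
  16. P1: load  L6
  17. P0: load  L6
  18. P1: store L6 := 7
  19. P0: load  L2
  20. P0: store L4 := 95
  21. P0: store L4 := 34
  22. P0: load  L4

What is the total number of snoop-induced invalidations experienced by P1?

invalidations = 1

  op1 P0: store L3 := 5 → M/I on L3; bus BusRdX; mem=60
  op2 P1: load  L6 → I/E on L6; bus BusRd; mem=80
  op3 P0: load  L6 → S/S on L6; bus BusRd; mem=80
  op4 P1: store L6 := 93 → I/M on L6; bus BusUpgr; mem=80
  op5 P1: store L6 := 34 → I/M on L6; bus (none); mem=80
  op6 P0: store L6 := 59 → M/I on L6; bus BusRdX Flush; mem=34
  op7 P1: store L1 := 88 → I/M on L1; bus BusRdX; mem=40
  op8 P1: store L5 := 83 → I/M on L5; bus BusRdX; mem=70
  op9 P0: load  L6 → M/I on L6; bus (none); mem=34
  op10 P0: load  L6 → M/I on L6; bus (none); mem=34
  op11 P1: load  L6 → O/S on L6; bus BusRd; mem=34
  op12 P0: load  L5 → S/O on L5; bus BusRd; mem=70
  op13 P0: load  L3 → M/I on L3; bus (none); mem=60
  op14 P1: load  L0 → I/E on L0; bus BusRd; mem=40
  op15 P1: store L1 := 51 → I/M on L1; bus (none); mem=40
  op16 P1: load  L6 → O/S on L6; bus (none); mem=34
  op17 P0: load  L6 → O/S on L6; bus (none); mem=34
  op18 P1: store L6 := 7 → I/M on L6; bus BusUpgr Flush; mem=59
  op19 P0: load  L2 → E/I on L2; bus BusRd; mem=90
  op20 P0: store L4 := 95 → M/I on L4; bus BusRdX; mem=70
  op21 P0: store L4 := 34 → M/I on L4; bus (none); mem=70
  op22 P0: load  L4 → M/I on L4; bus (none); mem=70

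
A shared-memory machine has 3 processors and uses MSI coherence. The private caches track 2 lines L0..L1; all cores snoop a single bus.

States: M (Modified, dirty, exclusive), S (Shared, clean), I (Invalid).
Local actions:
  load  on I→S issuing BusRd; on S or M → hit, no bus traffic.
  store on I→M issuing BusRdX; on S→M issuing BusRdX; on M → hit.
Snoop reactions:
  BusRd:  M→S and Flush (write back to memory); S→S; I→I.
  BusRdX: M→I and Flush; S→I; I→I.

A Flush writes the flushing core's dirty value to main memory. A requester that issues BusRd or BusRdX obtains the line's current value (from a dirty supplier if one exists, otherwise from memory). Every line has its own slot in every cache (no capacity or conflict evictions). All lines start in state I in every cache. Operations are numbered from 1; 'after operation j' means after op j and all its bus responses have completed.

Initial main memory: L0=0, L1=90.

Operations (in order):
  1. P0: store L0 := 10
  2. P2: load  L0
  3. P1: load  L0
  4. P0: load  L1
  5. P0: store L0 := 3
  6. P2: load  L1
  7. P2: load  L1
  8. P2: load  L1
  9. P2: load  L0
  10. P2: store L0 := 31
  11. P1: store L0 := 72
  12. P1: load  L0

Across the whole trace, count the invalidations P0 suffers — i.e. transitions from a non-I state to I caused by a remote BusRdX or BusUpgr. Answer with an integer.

1. P0: store L0 := 10  bus=[BusRdX]  L0: P0=M P1=I P2=I  mem[L0]=0
2. P2: load  L0  bus=[BusRd,Flush]  L0: P0=S P1=I P2=S  mem[L0]=10
3. P1: load  L0  bus=[BusRd]  L0: P0=S P1=S P2=S  mem[L0]=10
4. P0: load  L1  bus=[BusRd]  L1: P0=S P1=I P2=I  mem[L1]=90
5. P0: store L0 := 3  bus=[BusRdX]  L0: P0=M P1=I P2=I  mem[L0]=10
6. P2: load  L1  bus=[BusRd]  L1: P0=S P1=I P2=S  mem[L1]=90
7. P2: load  L1  bus=[-]  L1: P0=S P1=I P2=S  mem[L1]=90
8. P2: load  L1  bus=[-]  L1: P0=S P1=I P2=S  mem[L1]=90
9. P2: load  L0  bus=[BusRd,Flush]  L0: P0=S P1=I P2=S  mem[L0]=3
10. P2: store L0 := 31  bus=[BusRdX]  L0: P0=I P1=I P2=M  mem[L0]=3
11. P1: store L0 := 72  bus=[BusRdX,Flush]  L0: P0=I P1=M P2=I  mem[L0]=31
12. P1: load  L0  bus=[-]  L0: P0=I P1=M P2=I  mem[L0]=31

invalidations = 1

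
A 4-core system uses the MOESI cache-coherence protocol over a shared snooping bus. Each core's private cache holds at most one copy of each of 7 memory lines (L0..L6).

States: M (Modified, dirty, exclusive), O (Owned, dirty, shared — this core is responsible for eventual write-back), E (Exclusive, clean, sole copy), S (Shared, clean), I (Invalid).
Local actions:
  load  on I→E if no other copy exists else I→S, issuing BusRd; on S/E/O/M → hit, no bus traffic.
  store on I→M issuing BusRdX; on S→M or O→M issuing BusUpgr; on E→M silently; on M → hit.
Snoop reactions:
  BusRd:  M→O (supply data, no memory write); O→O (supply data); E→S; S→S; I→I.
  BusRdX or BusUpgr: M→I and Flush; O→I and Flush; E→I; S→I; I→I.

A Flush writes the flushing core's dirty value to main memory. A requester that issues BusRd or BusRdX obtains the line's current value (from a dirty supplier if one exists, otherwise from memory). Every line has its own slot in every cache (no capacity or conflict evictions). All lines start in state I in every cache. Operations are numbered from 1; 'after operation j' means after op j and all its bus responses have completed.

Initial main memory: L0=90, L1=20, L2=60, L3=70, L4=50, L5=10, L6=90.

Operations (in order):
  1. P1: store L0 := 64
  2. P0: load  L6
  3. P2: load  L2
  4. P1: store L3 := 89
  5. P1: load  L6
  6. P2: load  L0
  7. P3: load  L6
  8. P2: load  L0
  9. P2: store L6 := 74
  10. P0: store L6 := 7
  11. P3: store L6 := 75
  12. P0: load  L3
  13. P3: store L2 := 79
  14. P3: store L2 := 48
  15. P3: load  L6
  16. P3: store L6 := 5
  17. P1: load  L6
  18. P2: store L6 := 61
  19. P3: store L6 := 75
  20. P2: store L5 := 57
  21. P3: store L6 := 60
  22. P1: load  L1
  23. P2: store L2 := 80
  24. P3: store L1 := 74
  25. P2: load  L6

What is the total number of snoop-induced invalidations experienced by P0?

[1] P1: store L0 := 64 | P0:I, P1:M(64), P2:I, P3:I | bus: BusRdX
[2] P0: load  L6 | P0:E(90), P1:I, P2:I, P3:I | bus: BusRd
[3] P2: load  L2 | P0:I, P1:I, P2:E(60), P3:I | bus: BusRd
[4] P1: store L3 := 89 | P0:I, P1:M(89), P2:I, P3:I | bus: BusRdX
[5] P1: load  L6 | P0:S(90), P1:S(90), P2:I, P3:I | bus: BusRd
[6] P2: load  L0 | P0:I, P1:O(64), P2:S(64), P3:I | bus: BusRd
[7] P3: load  L6 | P0:S(90), P1:S(90), P2:I, P3:S(90) | bus: BusRd
[8] P2: load  L0 | P0:I, P1:O(64), P2:S(64), P3:I | bus: none
[9] P2: store L6 := 74 | P0:I, P1:I, P2:M(74), P3:I | bus: BusRdX
[10] P0: store L6 := 7 | P0:M(7), P1:I, P2:I, P3:I | bus: BusRdX,Flush
[11] P3: store L6 := 75 | P0:I, P1:I, P2:I, P3:M(75) | bus: BusRdX,Flush
[12] P0: load  L3 | P0:S(89), P1:O(89), P2:I, P3:I | bus: BusRd
[13] P3: store L2 := 79 | P0:I, P1:I, P2:I, P3:M(79) | bus: BusRdX
[14] P3: store L2 := 48 | P0:I, P1:I, P2:I, P3:M(48) | bus: none
[15] P3: load  L6 | P0:I, P1:I, P2:I, P3:M(75) | bus: none
[16] P3: store L6 := 5 | P0:I, P1:I, P2:I, P3:M(5) | bus: none
[17] P1: load  L6 | P0:I, P1:S(5), P2:I, P3:O(5) | bus: BusRd
[18] P2: store L6 := 61 | P0:I, P1:I, P2:M(61), P3:I | bus: BusRdX,Flush
[19] P3: store L6 := 75 | P0:I, P1:I, P2:I, P3:M(75) | bus: BusRdX,Flush
[20] P2: store L5 := 57 | P0:I, P1:I, P2:M(57), P3:I | bus: BusRdX
[21] P3: store L6 := 60 | P0:I, P1:I, P2:I, P3:M(60) | bus: none
[22] P1: load  L1 | P0:I, P1:E(20), P2:I, P3:I | bus: BusRd
[23] P2: store L2 := 80 | P0:I, P1:I, P2:M(80), P3:I | bus: BusRdX,Flush
[24] P3: store L1 := 74 | P0:I, P1:I, P2:I, P3:M(74) | bus: BusRdX
[25] P2: load  L6 | P0:I, P1:I, P2:S(60), P3:O(60) | bus: BusRd

invalidations = 2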